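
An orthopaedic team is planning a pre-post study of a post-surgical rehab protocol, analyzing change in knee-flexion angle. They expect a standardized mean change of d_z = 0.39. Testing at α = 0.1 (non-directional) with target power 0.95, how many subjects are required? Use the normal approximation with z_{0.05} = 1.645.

For a paired (one-sample on differences) test: n = ((z_{α/2} + z_β) / d)².
z_{α/2} + z_β = 1.645 + 1.645 = 3.290.
n = (3.290 / 0.39)² = 8.436² = 71.16.
Round up.

n = 72 pairs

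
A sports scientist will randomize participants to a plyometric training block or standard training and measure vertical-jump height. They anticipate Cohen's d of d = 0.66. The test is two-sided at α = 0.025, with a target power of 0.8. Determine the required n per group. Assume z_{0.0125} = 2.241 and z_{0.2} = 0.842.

For two independent groups with equal n: n = 2·((z_{α/2} + z_β) / d)².
z_{α/2} + z_β = 2.241 + 0.842 = 3.083.
n = 2 × (3.083 / 0.66)² = 2 × 4.671² = 2 × 21.82 = 43.6.
Round up to the next whole participant.

n = 44 per group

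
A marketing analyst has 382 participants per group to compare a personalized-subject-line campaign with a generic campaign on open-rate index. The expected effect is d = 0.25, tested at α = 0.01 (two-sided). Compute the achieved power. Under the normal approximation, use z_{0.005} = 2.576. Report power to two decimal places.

power ≈ 0.81

For two equal groups, power = Φ(d·√(n/2) − z_{α/2}).
d·√(n/2) = 0.25 × √(382/2) = 0.25 × 13.820 = 3.455.
z_β = 3.455 − 2.576 = 0.879.
Power = Φ(0.879) = 0.810.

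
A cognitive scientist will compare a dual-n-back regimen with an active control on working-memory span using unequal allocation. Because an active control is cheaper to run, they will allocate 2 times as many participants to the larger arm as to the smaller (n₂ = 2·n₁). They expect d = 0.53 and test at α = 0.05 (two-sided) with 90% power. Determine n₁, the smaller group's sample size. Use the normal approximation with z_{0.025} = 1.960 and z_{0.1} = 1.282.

With allocation ratio k = n₂/n₁ = 2, Var(x̄₁−x̄₂) = σ²(1/n₁ + 1/(k·n₁)) = σ²·(k+1)/(k·n₁).
So n₁ = (1 + 1/k)·((z_{α/2} + z_β)/d)² = 1.500 × (3.242/0.53)².
n₁ = 1.500 × 37.42 = 56.1.
Round up: n₁ = 57, giving n₂ = 2 × 57 = 114.

n₁ = 57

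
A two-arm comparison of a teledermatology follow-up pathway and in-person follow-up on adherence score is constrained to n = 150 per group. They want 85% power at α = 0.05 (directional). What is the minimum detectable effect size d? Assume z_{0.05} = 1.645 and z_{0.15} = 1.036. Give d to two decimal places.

d_min ≈ 0.31

For two independent groups of n = 150 each: d_min = (z_{α} + z_β)·√(2/n).
z-sum = 1.645 + 1.036 = 2.681.
d_min = 2.681 × √(2/150) = 2.681 × 0.1155 = 0.310.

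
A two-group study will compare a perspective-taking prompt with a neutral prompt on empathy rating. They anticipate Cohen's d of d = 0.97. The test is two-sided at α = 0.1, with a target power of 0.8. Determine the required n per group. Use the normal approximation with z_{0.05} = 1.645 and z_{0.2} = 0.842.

n = 14 per group

For two independent groups with equal n: n = 2·((z_{α/2} + z_β) / d)².
z_{α/2} + z_β = 1.645 + 0.842 = 2.487.
n = 2 × (2.487 / 0.97)² = 2 × 2.564² = 2 × 6.57 = 13.1.
Round up to the next whole participant.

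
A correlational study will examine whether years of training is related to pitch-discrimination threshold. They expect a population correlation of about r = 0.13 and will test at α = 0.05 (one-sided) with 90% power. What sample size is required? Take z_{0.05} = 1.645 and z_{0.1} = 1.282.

Fisher's z: C = ½·ln((1+r)/(1−r)) = ½·ln(1.2989) = 0.1307.
n = ((z_{α} + z_β)/C)² + 3.
(1.645 + 1.282) / 0.1307 = 2.927 / 0.1307 = 22.395.
n = 22.395² + 3 = 501.53 + 3 = 504.5.
Round up.

n = 505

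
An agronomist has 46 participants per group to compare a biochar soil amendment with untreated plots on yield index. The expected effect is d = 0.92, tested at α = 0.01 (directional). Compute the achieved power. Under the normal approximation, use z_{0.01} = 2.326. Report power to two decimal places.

power ≈ 0.98

For two equal groups, power = Φ(d·√(n/2) − z_{α}).
d·√(n/2) = 0.92 × √(46/2) = 0.92 × 4.796 = 4.412.
z_β = 4.412 − 2.326 = 2.086.
Power = Φ(2.086) = 0.982.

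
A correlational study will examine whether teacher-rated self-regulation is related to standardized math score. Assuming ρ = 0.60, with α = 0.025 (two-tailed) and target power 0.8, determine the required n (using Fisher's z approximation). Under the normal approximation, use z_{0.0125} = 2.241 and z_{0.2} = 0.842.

Fisher's z: C = ½·ln((1+r)/(1−r)) = ½·ln(4.0000) = 0.6931.
n = ((z_{α/2} + z_β)/C)² + 3.
(2.241 + 0.842) / 0.6931 = 3.083 / 0.6931 = 4.448.
n = 4.448² + 3 = 19.79 + 3 = 22.8.
Round up.

n = 23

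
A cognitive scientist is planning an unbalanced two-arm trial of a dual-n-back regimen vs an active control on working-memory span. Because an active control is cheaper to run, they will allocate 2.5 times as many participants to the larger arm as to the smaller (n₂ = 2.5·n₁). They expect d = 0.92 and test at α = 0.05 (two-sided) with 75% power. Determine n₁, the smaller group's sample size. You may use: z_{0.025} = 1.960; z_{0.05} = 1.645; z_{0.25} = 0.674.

n₁ = 12

With allocation ratio k = n₂/n₁ = 2.5, Var(x̄₁−x̄₂) = σ²(1/n₁ + 1/(k·n₁)) = σ²·(k+1)/(k·n₁).
So n₁ = (1 + 1/k)·((z_{α/2} + z_β)/d)² = 1.400 × (2.634/0.92)².
n₁ = 1.400 × 8.20 = 11.5.
Round up: n₁ = 12, giving n₂ = 2.5 × 12 = 30.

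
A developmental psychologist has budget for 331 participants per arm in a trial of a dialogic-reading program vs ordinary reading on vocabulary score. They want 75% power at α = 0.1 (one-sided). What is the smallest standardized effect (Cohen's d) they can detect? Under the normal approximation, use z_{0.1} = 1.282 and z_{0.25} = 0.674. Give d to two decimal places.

d_min ≈ 0.15

For two independent groups of n = 331 each: d_min = (z_{α} + z_β)·√(2/n).
z-sum = 1.282 + 0.674 = 1.956.
d_min = 1.956 × √(2/331) = 1.956 × 0.0777 = 0.152.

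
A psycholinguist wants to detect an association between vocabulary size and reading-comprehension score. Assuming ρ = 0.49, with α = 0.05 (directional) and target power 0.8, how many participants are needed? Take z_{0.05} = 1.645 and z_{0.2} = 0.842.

Fisher's z: C = ½·ln((1+r)/(1−r)) = ½·ln(2.9216) = 0.5361.
n = ((z_{α} + z_β)/C)² + 3.
(1.645 + 0.842) / 0.5361 = 2.487 / 0.5361 = 4.639.
n = 4.639² + 3 = 21.52 + 3 = 24.5.
Round up.

n = 25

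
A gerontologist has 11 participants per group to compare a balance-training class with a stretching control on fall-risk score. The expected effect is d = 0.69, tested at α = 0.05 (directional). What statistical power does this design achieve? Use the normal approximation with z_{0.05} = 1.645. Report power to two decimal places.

For two equal groups, power = Φ(d·√(n/2) − z_{α}).
d·√(n/2) = 0.69 × √(11/2) = 0.69 × 2.345 = 1.618.
z_β = 1.618 − 1.645 = -0.027.
Power = Φ(-0.027) = 0.489.

power ≈ 0.49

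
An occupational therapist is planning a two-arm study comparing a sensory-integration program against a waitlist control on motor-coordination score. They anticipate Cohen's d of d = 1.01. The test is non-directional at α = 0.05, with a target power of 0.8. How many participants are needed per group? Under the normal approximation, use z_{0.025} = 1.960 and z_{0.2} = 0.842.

n = 16 per group

For two independent groups with equal n: n = 2·((z_{α/2} + z_β) / d)².
z_{α/2} + z_β = 1.960 + 0.842 = 2.802.
n = 2 × (2.802 / 1.01)² = 2 × 2.774² = 2 × 7.70 = 15.4.
Round up to the next whole participant.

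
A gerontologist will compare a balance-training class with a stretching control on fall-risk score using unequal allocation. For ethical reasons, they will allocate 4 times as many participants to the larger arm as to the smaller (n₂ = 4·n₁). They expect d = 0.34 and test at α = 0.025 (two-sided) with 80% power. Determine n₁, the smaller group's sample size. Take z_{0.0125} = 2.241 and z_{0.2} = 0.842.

With allocation ratio k = n₂/n₁ = 4, Var(x̄₁−x̄₂) = σ²(1/n₁ + 1/(k·n₁)) = σ²·(k+1)/(k·n₁).
So n₁ = (1 + 1/k)·((z_{α/2} + z_β)/d)² = 1.250 × (3.083/0.34)².
n₁ = 1.250 × 82.22 = 102.8.
Round up: n₁ = 103, giving n₂ = 4 × 103 = 412.

n₁ = 103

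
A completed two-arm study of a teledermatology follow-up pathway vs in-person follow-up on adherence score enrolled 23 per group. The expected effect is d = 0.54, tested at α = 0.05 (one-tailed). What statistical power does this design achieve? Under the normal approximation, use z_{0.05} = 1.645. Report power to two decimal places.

For two equal groups, power = Φ(d·√(n/2) − z_{α}).
d·√(n/2) = 0.54 × √(23/2) = 0.54 × 3.391 = 1.831.
z_β = 1.831 − 1.645 = 0.186.
Power = Φ(0.186) = 0.574.

power ≈ 0.57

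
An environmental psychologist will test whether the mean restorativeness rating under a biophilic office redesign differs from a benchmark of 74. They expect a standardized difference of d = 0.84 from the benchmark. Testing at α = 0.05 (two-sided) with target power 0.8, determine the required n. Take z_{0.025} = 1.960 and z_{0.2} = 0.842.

n = 12

For a one-sample test: n = ((z_{α/2} + z_β) / d)².
z_{α/2} + z_β = 1.960 + 0.842 = 2.802.
n = (2.802 / 0.84)² = 3.336² = 11.13.
Round up.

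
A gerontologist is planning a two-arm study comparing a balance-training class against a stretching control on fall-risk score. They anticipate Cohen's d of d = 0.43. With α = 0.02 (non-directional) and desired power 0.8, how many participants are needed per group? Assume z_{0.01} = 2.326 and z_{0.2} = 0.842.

For two independent groups with equal n: n = 2·((z_{α/2} + z_β) / d)².
z_{α/2} + z_β = 2.326 + 0.842 = 3.168.
n = 2 × (3.168 / 0.43)² = 2 × 7.367² = 2 × 54.28 = 108.6.
Round up to the next whole participant.

n = 109 per group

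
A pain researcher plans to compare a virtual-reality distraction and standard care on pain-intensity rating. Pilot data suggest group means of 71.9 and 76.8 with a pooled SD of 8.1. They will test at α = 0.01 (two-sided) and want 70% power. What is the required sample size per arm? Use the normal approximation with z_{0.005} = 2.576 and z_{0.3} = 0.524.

Cohen's d = |M₁ − M₂| / SD_pooled = |71.9 − 76.8| / 8.1 = 4.9 / 8.1 = 0.605.
For two independent groups with equal n: n = 2·((z_{α/2} + z_β) / d)².
z_{α/2} + z_β = 2.576 + 0.524 = 3.100.
n = 2 × (3.100 / 0.605)² = 2 × 5.124² = 2 × 26.26 = 52.5.
Round up to the next whole participant.

n = 53 per group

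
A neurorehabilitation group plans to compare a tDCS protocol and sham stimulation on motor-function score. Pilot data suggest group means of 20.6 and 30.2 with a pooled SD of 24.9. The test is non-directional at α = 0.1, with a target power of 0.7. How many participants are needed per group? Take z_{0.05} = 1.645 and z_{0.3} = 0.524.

n = 64 per group

Cohen's d = |M₁ − M₂| / SD_pooled = |20.6 − 30.2| / 24.9 = 9.6 / 24.9 = 0.386.
For two independent groups with equal n: n = 2·((z_{α/2} + z_β) / d)².
z_{α/2} + z_β = 1.645 + 0.524 = 2.169.
n = 2 × (2.169 / 0.386)² = 2 × 5.619² = 2 × 31.58 = 63.2.
Round up to the next whole participant.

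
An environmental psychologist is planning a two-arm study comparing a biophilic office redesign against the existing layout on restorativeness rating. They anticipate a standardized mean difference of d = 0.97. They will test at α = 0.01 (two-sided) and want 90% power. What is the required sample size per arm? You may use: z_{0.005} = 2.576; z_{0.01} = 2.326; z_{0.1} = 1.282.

For two independent groups with equal n: n = 2·((z_{α/2} + z_β) / d)².
z_{α/2} + z_β = 2.576 + 1.282 = 3.858.
n = 2 × (3.858 / 0.97)² = 2 × 3.977² = 2 × 15.82 = 31.6.
Round up to the next whole participant.

n = 32 per group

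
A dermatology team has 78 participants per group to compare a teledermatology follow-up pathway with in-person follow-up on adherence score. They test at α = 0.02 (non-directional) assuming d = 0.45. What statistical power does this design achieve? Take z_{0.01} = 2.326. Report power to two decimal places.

For two equal groups, power = Φ(d·√(n/2) − z_{α/2}).
d·√(n/2) = 0.45 × √(78/2) = 0.45 × 6.245 = 2.810.
z_β = 2.810 − 2.326 = 0.484.
Power = Φ(0.484) = 0.686.

power ≈ 0.69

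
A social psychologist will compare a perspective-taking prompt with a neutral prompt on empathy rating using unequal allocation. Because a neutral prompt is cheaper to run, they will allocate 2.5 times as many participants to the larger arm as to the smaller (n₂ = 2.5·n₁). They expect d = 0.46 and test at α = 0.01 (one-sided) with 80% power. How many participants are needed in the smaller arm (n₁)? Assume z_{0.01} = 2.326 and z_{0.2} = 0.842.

n₁ = 67

With allocation ratio k = n₂/n₁ = 2.5, Var(x̄₁−x̄₂) = σ²(1/n₁ + 1/(k·n₁)) = σ²·(k+1)/(k·n₁).
So n₁ = (1 + 1/k)·((z_{α} + z_β)/d)² = 1.400 × (3.168/0.46)².
n₁ = 1.400 × 47.43 = 66.4.
Round up: n₁ = 67, giving n₂ = ⌈2.5 × 67⌉ = ⌈167.5⌉ = 168.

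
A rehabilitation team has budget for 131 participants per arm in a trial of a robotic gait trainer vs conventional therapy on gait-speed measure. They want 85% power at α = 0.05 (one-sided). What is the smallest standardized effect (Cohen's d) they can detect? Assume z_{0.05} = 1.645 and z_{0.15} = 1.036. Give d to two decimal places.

d_min ≈ 0.33

For two independent groups of n = 131 each: d_min = (z_{α} + z_β)·√(2/n).
z-sum = 1.645 + 1.036 = 2.681.
d_min = 2.681 × √(2/131) = 2.681 × 0.1236 = 0.331.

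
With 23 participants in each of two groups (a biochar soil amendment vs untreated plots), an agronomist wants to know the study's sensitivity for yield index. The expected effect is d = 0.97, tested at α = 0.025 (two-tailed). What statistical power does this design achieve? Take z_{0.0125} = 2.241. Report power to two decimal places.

For two equal groups, power = Φ(d·√(n/2) − z_{α/2}).
d·√(n/2) = 0.97 × √(23/2) = 0.97 × 3.391 = 3.289.
z_β = 3.289 − 2.241 = 1.048.
Power = Φ(1.048) = 0.853.

power ≈ 0.85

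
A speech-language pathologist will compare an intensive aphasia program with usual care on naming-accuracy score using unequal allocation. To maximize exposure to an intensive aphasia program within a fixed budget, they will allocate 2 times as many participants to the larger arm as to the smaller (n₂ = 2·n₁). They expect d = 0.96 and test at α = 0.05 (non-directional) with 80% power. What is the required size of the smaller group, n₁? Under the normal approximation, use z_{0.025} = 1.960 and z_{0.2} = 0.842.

With allocation ratio k = n₂/n₁ = 2, Var(x̄₁−x̄₂) = σ²(1/n₁ + 1/(k·n₁)) = σ²·(k+1)/(k·n₁).
So n₁ = (1 + 1/k)·((z_{α/2} + z_β)/d)² = 1.500 × (2.802/0.96)².
n₁ = 1.500 × 8.52 = 12.8.
Round up: n₁ = 13, giving n₂ = 2 × 13 = 26.

n₁ = 13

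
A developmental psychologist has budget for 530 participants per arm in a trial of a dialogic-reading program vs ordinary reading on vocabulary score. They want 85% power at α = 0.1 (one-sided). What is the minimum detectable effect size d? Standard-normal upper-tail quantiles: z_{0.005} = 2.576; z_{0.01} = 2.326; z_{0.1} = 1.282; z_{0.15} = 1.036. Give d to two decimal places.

For two independent groups of n = 530 each: d_min = (z_{α} + z_β)·√(2/n).
z-sum = 1.282 + 1.036 = 2.318.
d_min = 2.318 × √(2/530) = 2.318 × 0.0614 = 0.142.

d_min ≈ 0.14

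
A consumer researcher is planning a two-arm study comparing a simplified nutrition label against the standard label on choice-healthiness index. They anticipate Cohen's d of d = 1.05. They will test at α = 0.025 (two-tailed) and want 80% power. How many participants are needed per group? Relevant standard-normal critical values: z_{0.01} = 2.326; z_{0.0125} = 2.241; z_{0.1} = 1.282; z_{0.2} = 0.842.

For two independent groups with equal n: n = 2·((z_{α/2} + z_β) / d)².
z_{α/2} + z_β = 2.241 + 0.842 = 3.083.
n = 2 × (3.083 / 1.05)² = 2 × 2.936² = 2 × 8.62 = 17.2.
Round up to the next whole participant.

n = 18 per group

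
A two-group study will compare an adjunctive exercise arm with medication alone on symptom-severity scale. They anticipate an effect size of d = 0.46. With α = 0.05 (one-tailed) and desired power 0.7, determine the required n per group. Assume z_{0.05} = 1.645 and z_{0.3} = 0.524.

For two independent groups with equal n: n = 2·((z_{α} + z_β) / d)².
z_{α} + z_β = 1.645 + 0.524 = 2.169.
n = 2 × (2.169 / 0.46)² = 2 × 4.715² = 2 × 22.23 = 44.5.
Round up to the next whole participant.

n = 45 per group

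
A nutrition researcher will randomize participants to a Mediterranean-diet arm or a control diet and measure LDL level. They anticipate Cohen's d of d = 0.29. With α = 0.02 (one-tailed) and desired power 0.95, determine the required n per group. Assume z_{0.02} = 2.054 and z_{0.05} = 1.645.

n = 326 per group

For two independent groups with equal n: n = 2·((z_{α} + z_β) / d)².
z_{α} + z_β = 2.054 + 1.645 = 3.699.
n = 2 × (3.699 / 0.29)² = 2 × 12.755² = 2 × 162.69 = 325.4.
Round up to the next whole participant.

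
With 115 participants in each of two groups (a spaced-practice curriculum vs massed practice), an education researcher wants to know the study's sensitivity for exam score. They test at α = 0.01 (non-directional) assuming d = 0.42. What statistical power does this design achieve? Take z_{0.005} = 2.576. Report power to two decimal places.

power ≈ 0.73

For two equal groups, power = Φ(d·√(n/2) − z_{α/2}).
d·√(n/2) = 0.42 × √(115/2) = 0.42 × 7.583 = 3.185.
z_β = 3.185 − 2.576 = 0.609.
Power = Φ(0.609) = 0.729.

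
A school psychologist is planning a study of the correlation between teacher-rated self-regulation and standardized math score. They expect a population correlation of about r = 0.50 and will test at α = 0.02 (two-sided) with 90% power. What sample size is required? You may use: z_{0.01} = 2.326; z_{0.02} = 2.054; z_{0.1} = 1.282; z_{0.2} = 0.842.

n = 47

Fisher's z: C = ½·ln((1+r)/(1−r)) = ½·ln(3.0000) = 0.5493.
n = ((z_{α/2} + z_β)/C)² + 3.
(2.326 + 1.282) / 0.5493 = 3.608 / 0.5493 = 6.568.
n = 6.568² + 3 = 43.14 + 3 = 46.1.
Round up.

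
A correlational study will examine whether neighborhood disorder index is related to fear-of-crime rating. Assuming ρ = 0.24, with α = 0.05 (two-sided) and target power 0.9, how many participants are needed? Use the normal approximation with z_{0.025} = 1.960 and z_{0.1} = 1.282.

Fisher's z: C = ½·ln((1+r)/(1−r)) = ½·ln(1.6316) = 0.2448.
n = ((z_{α/2} + z_β)/C)² + 3.
(1.960 + 1.282) / 0.2448 = 3.242 / 0.2448 = 13.243.
n = 13.243² + 3 = 175.39 + 3 = 178.4.
Round up.

n = 179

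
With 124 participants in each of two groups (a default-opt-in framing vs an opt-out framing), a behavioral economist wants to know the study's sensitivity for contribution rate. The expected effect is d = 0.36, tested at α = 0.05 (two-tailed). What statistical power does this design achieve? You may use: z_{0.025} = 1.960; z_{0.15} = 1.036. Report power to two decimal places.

power ≈ 0.81

For two equal groups, power = Φ(d·√(n/2) − z_{α/2}).
d·√(n/2) = 0.36 × √(124/2) = 0.36 × 7.874 = 2.835.
z_β = 2.835 − 1.960 = 0.875.
Power = Φ(0.875) = 0.809.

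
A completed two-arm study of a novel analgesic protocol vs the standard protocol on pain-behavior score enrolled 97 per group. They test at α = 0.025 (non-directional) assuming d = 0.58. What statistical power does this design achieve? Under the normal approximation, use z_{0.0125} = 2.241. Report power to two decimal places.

power ≈ 0.96

For two equal groups, power = Φ(d·√(n/2) − z_{α/2}).
d·√(n/2) = 0.58 × √(97/2) = 0.58 × 6.964 = 4.039.
z_β = 4.039 − 2.241 = 1.798.
Power = Φ(1.798) = 0.964.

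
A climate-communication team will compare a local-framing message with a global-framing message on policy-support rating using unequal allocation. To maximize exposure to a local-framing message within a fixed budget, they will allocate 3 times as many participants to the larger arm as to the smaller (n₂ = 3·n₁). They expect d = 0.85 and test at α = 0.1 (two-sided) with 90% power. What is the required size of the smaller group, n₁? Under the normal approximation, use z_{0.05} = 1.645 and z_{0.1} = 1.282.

With allocation ratio k = n₂/n₁ = 3, Var(x̄₁−x̄₂) = σ²(1/n₁ + 1/(k·n₁)) = σ²·(k+1)/(k·n₁).
So n₁ = (1 + 1/k)·((z_{α/2} + z_β)/d)² = 1.333 × (2.927/0.85)².
n₁ = 1.333 × 11.86 = 15.8.
Round up: n₁ = 16, giving n₂ = 3 × 16 = 48.

n₁ = 16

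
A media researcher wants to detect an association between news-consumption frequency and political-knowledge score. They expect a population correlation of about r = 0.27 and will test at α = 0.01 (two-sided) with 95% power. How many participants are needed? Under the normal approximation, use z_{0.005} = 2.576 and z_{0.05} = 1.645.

Fisher's z: C = ½·ln((1+r)/(1−r)) = ½·ln(1.7397) = 0.2769.
n = ((z_{α/2} + z_β)/C)² + 3.
(2.576 + 1.645) / 0.2769 = 4.221 / 0.2769 = 15.244.
n = 15.244² + 3 = 232.37 + 3 = 235.4.
Round up.

n = 236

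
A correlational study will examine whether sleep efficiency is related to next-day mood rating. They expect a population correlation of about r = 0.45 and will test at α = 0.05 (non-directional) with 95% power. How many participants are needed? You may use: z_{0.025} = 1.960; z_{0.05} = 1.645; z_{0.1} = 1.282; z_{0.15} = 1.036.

n = 59

Fisher's z: C = ½·ln((1+r)/(1−r)) = ½·ln(2.6364) = 0.4847.
n = ((z_{α/2} + z_β)/C)² + 3.
(1.960 + 1.645) / 0.4847 = 3.605 / 0.4847 = 7.438.
n = 7.438² + 3 = 55.32 + 3 = 58.3.
Round up.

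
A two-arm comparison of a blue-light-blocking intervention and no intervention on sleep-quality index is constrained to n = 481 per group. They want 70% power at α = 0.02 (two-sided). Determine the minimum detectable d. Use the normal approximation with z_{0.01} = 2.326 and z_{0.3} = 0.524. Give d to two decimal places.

For two independent groups of n = 481 each: d_min = (z_{α/2} + z_β)·√(2/n).
z-sum = 2.326 + 0.524 = 2.850.
d_min = 2.850 × √(2/481) = 2.850 × 0.0645 = 0.184.

d_min ≈ 0.18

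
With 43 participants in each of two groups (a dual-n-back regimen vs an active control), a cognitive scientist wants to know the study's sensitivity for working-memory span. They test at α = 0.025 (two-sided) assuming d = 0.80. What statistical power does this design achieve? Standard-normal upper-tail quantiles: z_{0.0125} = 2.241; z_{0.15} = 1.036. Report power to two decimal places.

For two equal groups, power = Φ(d·√(n/2) − z_{α/2}).
d·√(n/2) = 0.80 × √(43/2) = 0.80 × 4.637 = 3.709.
z_β = 3.709 − 2.241 = 1.468.
Power = Φ(1.468) = 0.929.

power ≈ 0.93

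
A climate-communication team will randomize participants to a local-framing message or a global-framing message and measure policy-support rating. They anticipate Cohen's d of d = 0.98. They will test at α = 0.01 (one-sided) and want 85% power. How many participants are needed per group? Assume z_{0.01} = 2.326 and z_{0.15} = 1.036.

For two independent groups with equal n: n = 2·((z_{α} + z_β) / d)².
z_{α} + z_β = 2.326 + 1.036 = 3.362.
n = 2 × (3.362 / 0.98)² = 2 × 3.431² = 2 × 11.77 = 23.5.
Round up to the next whole participant.

n = 24 per group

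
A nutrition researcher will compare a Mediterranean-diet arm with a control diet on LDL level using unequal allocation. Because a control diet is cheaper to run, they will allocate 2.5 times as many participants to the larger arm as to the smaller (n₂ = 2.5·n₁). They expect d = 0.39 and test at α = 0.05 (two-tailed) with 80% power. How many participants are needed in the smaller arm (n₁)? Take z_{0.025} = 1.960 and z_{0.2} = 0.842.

With allocation ratio k = n₂/n₁ = 2.5, Var(x̄₁−x̄₂) = σ²(1/n₁ + 1/(k·n₁)) = σ²·(k+1)/(k·n₁).
So n₁ = (1 + 1/k)·((z_{α/2} + z_β)/d)² = 1.400 × (2.802/0.39)².
n₁ = 1.400 × 51.62 = 72.3.
Round up: n₁ = 73, giving n₂ = ⌈2.5 × 73⌉ = ⌈182.5⌉ = 183.

n₁ = 73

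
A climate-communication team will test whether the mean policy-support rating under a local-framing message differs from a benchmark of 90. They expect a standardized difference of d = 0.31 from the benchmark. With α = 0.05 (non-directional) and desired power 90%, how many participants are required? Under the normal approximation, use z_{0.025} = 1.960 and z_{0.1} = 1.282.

n = 110

For a one-sample test: n = ((z_{α/2} + z_β) / d)².
z_{α/2} + z_β = 1.960 + 1.282 = 3.242.
n = (3.242 / 0.31)² = 10.458² = 109.37.
Round up.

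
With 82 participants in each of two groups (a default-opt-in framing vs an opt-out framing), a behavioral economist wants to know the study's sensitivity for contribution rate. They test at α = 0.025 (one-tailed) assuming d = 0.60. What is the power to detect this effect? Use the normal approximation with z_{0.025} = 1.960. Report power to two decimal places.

power ≈ 0.97

For two equal groups, power = Φ(d·√(n/2) − z_{α}).
d·√(n/2) = 0.60 × √(82/2) = 0.60 × 6.403 = 3.842.
z_β = 3.842 − 1.960 = 1.882.
Power = Φ(1.882) = 0.970.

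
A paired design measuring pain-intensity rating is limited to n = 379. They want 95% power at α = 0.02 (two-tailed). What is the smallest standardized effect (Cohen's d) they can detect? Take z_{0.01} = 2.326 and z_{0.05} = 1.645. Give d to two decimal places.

For a single sample (or paired design) of n = 379: d_min = (z_{α/2} + z_β)/√n.
z-sum = 2.326 + 1.645 = 3.971.
d_min = 3.971 / √379 = 3.971 / 19.468 = 0.204.

d_min ≈ 0.20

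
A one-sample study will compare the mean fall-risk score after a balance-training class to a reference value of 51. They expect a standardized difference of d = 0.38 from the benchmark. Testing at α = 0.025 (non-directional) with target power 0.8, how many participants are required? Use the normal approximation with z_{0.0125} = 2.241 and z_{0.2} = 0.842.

For a one-sample test: n = ((z_{α/2} + z_β) / d)².
z_{α/2} + z_β = 2.241 + 0.842 = 3.083.
n = (3.083 / 0.38)² = 8.113² = 65.82.
Round up.

n = 66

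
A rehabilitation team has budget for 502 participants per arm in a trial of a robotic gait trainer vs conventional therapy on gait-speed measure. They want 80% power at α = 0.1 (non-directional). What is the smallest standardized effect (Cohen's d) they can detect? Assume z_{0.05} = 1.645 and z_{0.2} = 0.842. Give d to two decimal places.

d_min ≈ 0.16

For two independent groups of n = 502 each: d_min = (z_{α/2} + z_β)·√(2/n).
z-sum = 1.645 + 0.842 = 2.487.
d_min = 2.487 × √(2/502) = 2.487 × 0.0631 = 0.157.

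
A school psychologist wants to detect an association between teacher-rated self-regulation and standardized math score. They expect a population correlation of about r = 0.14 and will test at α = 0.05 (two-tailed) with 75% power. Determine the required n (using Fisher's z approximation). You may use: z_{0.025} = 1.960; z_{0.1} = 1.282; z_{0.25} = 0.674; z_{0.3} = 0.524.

n = 353

Fisher's z: C = ½·ln((1+r)/(1−r)) = ½·ln(1.3256) = 0.1409.
n = ((z_{α/2} + z_β)/C)² + 3.
(1.960 + 0.674) / 0.1409 = 2.634 / 0.1409 = 18.694.
n = 18.694² + 3 = 349.47 + 3 = 352.5.
Round up.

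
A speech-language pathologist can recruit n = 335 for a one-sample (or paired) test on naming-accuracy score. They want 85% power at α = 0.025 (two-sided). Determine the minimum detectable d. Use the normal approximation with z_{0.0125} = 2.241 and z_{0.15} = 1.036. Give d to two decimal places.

d_min ≈ 0.18

For a single sample (or paired design) of n = 335: d_min = (z_{α/2} + z_β)/√n.
z-sum = 2.241 + 1.036 = 3.277.
d_min = 3.277 / √335 = 3.277 / 18.303 = 0.179.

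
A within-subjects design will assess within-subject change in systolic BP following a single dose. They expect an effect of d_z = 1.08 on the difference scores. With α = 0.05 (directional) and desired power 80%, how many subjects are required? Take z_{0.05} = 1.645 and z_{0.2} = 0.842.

For a paired (one-sample on differences) test: n = ((z_{α} + z_β) / d)².
z_{α} + z_β = 1.645 + 0.842 = 2.487.
n = (2.487 / 1.08)² = 2.303² = 5.30.
Round up.

n = 6 pairs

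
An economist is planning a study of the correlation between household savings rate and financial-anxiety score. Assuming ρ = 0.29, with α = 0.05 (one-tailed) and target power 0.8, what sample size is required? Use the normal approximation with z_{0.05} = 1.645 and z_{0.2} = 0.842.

n = 73

Fisher's z: C = ½·ln((1+r)/(1−r)) = ½·ln(1.8169) = 0.2986.
n = ((z_{α} + z_β)/C)² + 3.
(1.645 + 0.842) / 0.2986 = 2.487 / 0.2986 = 8.329.
n = 8.329² + 3 = 69.37 + 3 = 72.4.
Round up.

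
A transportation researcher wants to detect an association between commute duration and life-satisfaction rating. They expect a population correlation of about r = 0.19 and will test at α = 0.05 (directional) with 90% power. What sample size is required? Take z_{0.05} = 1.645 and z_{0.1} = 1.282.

n = 235

Fisher's z: C = ½·ln((1+r)/(1−r)) = ½·ln(1.4691) = 0.1923.
n = ((z_{α} + z_β)/C)² + 3.
(1.645 + 1.282) / 0.1923 = 2.927 / 0.1923 = 15.221.
n = 15.221² + 3 = 231.68 + 3 = 234.7.
Round up.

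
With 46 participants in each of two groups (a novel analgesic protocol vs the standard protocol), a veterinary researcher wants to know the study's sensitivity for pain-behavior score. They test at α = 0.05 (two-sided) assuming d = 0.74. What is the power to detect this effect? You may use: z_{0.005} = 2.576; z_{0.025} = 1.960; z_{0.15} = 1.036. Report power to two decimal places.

For two equal groups, power = Φ(d·√(n/2) − z_{α/2}).
d·√(n/2) = 0.74 × √(46/2) = 0.74 × 4.796 = 3.549.
z_β = 3.549 − 1.960 = 1.589.
Power = Φ(1.589) = 0.944.

power ≈ 0.94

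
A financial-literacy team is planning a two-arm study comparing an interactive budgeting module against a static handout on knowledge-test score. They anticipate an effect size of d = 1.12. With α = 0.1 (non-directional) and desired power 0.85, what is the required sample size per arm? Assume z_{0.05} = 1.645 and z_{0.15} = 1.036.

For two independent groups with equal n: n = 2·((z_{α/2} + z_β) / d)².
z_{α/2} + z_β = 1.645 + 1.036 = 2.681.
n = 2 × (2.681 / 1.12)² = 2 × 2.394² = 2 × 5.73 = 11.5.
Round up to the next whole participant.

n = 12 per group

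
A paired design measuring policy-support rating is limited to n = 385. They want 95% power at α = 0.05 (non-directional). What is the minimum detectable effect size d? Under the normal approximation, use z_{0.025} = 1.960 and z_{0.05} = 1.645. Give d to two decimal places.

d_min ≈ 0.18

For a single sample (or paired design) of n = 385: d_min = (z_{α/2} + z_β)/√n.
z-sum = 1.960 + 1.645 = 3.605.
d_min = 3.605 / √385 = 3.605 / 19.621 = 0.184.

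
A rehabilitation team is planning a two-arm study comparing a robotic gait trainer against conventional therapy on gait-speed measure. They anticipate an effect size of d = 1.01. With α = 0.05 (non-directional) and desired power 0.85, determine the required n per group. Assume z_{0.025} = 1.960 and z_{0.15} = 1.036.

n = 18 per group

For two independent groups with equal n: n = 2·((z_{α/2} + z_β) / d)².
z_{α/2} + z_β = 1.960 + 1.036 = 2.996.
n = 2 × (2.996 / 1.01)² = 2 × 2.966² = 2 × 8.80 = 17.6.
Round up to the next whole participant.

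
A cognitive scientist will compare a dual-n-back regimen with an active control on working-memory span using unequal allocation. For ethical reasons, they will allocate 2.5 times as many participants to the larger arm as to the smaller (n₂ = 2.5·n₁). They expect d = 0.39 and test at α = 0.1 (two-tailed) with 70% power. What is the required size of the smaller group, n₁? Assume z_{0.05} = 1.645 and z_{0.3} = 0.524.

With allocation ratio k = n₂/n₁ = 2.5, Var(x̄₁−x̄₂) = σ²(1/n₁ + 1/(k·n₁)) = σ²·(k+1)/(k·n₁).
So n₁ = (1 + 1/k)·((z_{α/2} + z_β)/d)² = 1.400 × (2.169/0.39)².
n₁ = 1.400 × 30.93 = 43.3.
Round up: n₁ = 44, giving n₂ = 2.5 × 44 = 110.

n₁ = 44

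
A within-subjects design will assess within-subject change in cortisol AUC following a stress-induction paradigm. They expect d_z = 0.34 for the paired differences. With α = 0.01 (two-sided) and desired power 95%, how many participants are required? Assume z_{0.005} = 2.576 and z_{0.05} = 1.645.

For a paired (one-sample on differences) test: n = ((z_{α/2} + z_β) / d)².
z_{α/2} + z_β = 2.576 + 1.645 = 4.221.
n = (4.221 / 0.34)² = 12.415² = 154.12.
Round up.

n = 155 pairs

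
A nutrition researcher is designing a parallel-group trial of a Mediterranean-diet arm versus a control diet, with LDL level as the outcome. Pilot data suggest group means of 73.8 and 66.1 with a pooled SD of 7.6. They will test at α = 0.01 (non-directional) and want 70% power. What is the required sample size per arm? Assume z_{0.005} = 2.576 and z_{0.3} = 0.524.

Cohen's d = |M₁ − M₂| / SD_pooled = |73.8 − 66.1| / 7.6 = 7.7 / 7.6 = 1.013.
For two independent groups with equal n: n = 2·((z_{α/2} + z_β) / d)².
z_{α/2} + z_β = 2.576 + 0.524 = 3.100.
n = 2 × (3.100 / 1.013)² = 2 × 3.060² = 2 × 9.36 = 18.7.
Round up to the next whole participant.

n = 19 per group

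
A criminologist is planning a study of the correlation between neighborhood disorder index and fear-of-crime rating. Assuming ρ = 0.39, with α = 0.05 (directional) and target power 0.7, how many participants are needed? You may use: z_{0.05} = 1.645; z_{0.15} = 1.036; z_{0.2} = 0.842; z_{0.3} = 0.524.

Fisher's z: C = ½·ln((1+r)/(1−r)) = ½·ln(2.2787) = 0.4118.
n = ((z_{α} + z_β)/C)² + 3.
(1.645 + 0.524) / 0.4118 = 2.169 / 0.4118 = 5.267.
n = 5.267² + 3 = 27.74 + 3 = 30.7.
Round up.

n = 31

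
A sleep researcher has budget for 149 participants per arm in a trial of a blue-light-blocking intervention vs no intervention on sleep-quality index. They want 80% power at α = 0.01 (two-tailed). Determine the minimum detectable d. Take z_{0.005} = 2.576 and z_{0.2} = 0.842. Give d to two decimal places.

For two independent groups of n = 149 each: d_min = (z_{α/2} + z_β)·√(2/n).
z-sum = 2.576 + 0.842 = 3.418.
d_min = 3.418 × √(2/149) = 3.418 × 0.1159 = 0.396.

d_min ≈ 0.40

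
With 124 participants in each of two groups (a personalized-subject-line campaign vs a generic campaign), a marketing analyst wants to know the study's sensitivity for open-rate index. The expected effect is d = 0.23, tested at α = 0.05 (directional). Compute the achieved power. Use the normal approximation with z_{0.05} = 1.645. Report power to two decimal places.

power ≈ 0.57

For two equal groups, power = Φ(d·√(n/2) − z_{α}).
d·√(n/2) = 0.23 × √(124/2) = 0.23 × 7.874 = 1.811.
z_β = 1.811 − 1.645 = 0.166.
Power = Φ(0.166) = 0.566.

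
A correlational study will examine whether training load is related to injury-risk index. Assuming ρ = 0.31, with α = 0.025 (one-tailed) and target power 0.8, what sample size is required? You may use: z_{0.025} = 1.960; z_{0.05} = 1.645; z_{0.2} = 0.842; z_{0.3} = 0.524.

n = 80

Fisher's z: C = ½·ln((1+r)/(1−r)) = ½·ln(1.8986) = 0.3205.
n = ((z_{α} + z_β)/C)² + 3.
(1.960 + 0.842) / 0.3205 = 2.802 / 0.3205 = 8.743.
n = 8.743² + 3 = 76.43 + 3 = 79.4.
Round up.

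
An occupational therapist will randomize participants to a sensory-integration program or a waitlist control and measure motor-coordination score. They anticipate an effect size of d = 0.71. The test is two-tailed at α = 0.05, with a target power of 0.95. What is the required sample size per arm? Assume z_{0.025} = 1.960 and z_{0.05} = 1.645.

For two independent groups with equal n: n = 2·((z_{α/2} + z_β) / d)².
z_{α/2} + z_β = 1.960 + 1.645 = 3.605.
n = 2 × (3.605 / 0.71)² = 2 × 5.077² = 2 × 25.78 = 51.6.
Round up to the next whole participant.

n = 52 per group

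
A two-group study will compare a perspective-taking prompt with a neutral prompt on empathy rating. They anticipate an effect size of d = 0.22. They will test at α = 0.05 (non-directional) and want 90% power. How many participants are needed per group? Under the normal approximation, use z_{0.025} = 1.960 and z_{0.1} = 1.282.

n = 435 per group

For two independent groups with equal n: n = 2·((z_{α/2} + z_β) / d)².
z_{α/2} + z_β = 1.960 + 1.282 = 3.242.
n = 2 × (3.242 / 0.22)² = 2 × 14.736² = 2 × 217.16 = 434.3.
Round up to the next whole participant.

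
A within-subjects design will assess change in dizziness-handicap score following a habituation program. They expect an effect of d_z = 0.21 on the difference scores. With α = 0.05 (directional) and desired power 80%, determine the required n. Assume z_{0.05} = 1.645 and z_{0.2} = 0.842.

n = 141 pairs

For a paired (one-sample on differences) test: n = ((z_{α} + z_β) / d)².
z_{α} + z_β = 1.645 + 0.842 = 2.487.
n = (2.487 / 0.21)² = 11.843² = 140.25.
Round up.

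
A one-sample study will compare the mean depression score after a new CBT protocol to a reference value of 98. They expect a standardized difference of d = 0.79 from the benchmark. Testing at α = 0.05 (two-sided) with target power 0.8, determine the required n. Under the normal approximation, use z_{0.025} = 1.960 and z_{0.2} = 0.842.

n = 13

For a one-sample test: n = ((z_{α/2} + z_β) / d)².
z_{α/2} + z_β = 1.960 + 0.842 = 2.802.
n = (2.802 / 0.79)² = 3.547² = 12.58.
Round up.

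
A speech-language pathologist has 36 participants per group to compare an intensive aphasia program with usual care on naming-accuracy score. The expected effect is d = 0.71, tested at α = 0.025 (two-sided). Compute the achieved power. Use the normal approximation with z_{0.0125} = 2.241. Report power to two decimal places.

power ≈ 0.78

For two equal groups, power = Φ(d·√(n/2) − z_{α/2}).
d·√(n/2) = 0.71 × √(36/2) = 0.71 × 4.243 = 3.012.
z_β = 3.012 − 2.241 = 0.771.
Power = Φ(0.771) = 0.780.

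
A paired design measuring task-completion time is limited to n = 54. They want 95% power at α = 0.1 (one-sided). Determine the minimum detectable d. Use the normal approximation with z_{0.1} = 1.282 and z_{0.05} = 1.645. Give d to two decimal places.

d_min ≈ 0.40

For a single sample (or paired design) of n = 54: d_min = (z_{α} + z_β)/√n.
z-sum = 1.282 + 1.645 = 2.927.
d_min = 2.927 / √54 = 2.927 / 7.348 = 0.398.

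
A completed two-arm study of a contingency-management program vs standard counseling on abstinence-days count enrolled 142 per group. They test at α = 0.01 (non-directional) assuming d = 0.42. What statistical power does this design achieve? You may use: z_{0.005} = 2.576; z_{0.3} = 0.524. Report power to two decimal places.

power ≈ 0.83

For two equal groups, power = Φ(d·√(n/2) − z_{α/2}).
d·√(n/2) = 0.42 × √(142/2) = 0.42 × 8.426 = 3.539.
z_β = 3.539 − 2.576 = 0.963.
Power = Φ(0.963) = 0.832.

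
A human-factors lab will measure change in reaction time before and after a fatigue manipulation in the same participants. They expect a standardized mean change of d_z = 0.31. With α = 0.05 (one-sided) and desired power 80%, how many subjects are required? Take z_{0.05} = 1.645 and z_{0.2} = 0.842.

n = 65 pairs

For a paired (one-sample on differences) test: n = ((z_{α} + z_β) / d)².
z_{α} + z_β = 1.645 + 0.842 = 2.487.
n = (2.487 / 0.31)² = 8.023² = 64.36.
Round up.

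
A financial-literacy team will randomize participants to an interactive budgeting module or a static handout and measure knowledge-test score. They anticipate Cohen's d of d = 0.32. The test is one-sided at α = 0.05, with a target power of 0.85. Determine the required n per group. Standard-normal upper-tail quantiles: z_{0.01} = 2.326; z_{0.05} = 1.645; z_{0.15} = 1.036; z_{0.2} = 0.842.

n = 141 per group

For two independent groups with equal n: n = 2·((z_{α} + z_β) / d)².
z_{α} + z_β = 1.645 + 1.036 = 2.681.
n = 2 × (2.681 / 0.32)² = 2 × 8.378² = 2 × 70.19 = 140.4.
Round up to the next whole participant.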